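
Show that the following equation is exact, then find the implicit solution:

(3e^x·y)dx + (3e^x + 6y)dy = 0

Verify exactness: ∂M/∂y = ∂N/∂x ✓
Find F(x,y) such that ∂F/∂x = M, ∂F/∂y = N
Solution: 3e^x·y + 3y² = C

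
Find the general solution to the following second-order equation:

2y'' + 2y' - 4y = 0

Characteristic equation: 2r² + 2r - 4 = 0
Divide by 2: r² + r - 2 = 0
Roots: r = 1, -2 (distinct real)
General solution: y = C₁e^x + C₂e^(-2x)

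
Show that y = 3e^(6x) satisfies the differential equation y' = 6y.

Verification:
y = 3e^(6x)
y' = 18e^(6x)
6y = 18e^(6x)
y' = 6y ✓

Yes, it is a solution.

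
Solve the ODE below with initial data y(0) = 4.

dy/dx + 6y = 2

General solution: y = 1/3 + Ce^(-6x)
Applying y(0) = 4: C = 4 - 1/3 = 11/3
Particular solution: y = 1/3 + (11/3)e^(-6x)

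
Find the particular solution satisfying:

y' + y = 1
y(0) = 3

General solution: y = 1 + Ce^(-x)
Applying y(0) = 3: C = 3 - 1 = 2
Particular solution: y = 1 + 2e^(-x)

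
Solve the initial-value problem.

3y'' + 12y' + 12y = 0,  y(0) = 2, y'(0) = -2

General solution: y = (C₁ + C₂x)e^(-2x)
Repeated root r = -2
Applying ICs: C₁ = 2, C₂ = 2
Particular solution: y = (2 + 2x)e^(-2x)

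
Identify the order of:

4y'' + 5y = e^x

The order is 2 (highest derivative is of order 2).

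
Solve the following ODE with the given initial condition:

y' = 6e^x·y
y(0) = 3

General solution: y = Ce^(6e^x)
Applying IC y(0) = 3:
Particular solution: y = 3e^(6(e^x - 1))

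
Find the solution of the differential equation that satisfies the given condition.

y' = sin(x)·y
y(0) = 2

General solution: y = Ce^(-cos(x))
Applying IC y(0) = 2:
Particular solution: y = 2e^(1-cos(x))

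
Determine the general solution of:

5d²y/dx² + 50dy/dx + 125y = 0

Characteristic equation: 5r² + 50r + 125 = 0
Divide by 5: r² + 10r + 25 = 0
Factored: (r + 5)² = 0
Repeated root: r = -5
General solution: y = (C₁ + C₂x)e^(-5x)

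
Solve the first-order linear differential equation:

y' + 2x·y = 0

Using integrating factor method:

General solution: y = Ce^(-x^2)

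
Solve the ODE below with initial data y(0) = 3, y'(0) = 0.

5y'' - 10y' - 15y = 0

General solution: y = C₁e^(3x) + C₂e^(-x)
Applying ICs: C₁ = 3/4, C₂ = 9/4
Particular solution: y = (3/4)e^(3x) + (9/4)e^(-x)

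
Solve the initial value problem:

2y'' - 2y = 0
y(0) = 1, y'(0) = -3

General solution: y = C₁e^x + C₂e^(-x)
Applying ICs: C₁ = -1, C₂ = 2
Particular solution: y = -e^x + 2e^(-x)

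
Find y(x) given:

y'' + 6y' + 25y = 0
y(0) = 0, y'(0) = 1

General solution: y = e^(-3x)(C₁cos(4x) + C₂sin(4x))
Complex roots r = -3 ± 4i
Applying ICs: C₁ = 0, C₂ = 1/4
Particular solution: y = e^(-3x)((1/4)sin(4x))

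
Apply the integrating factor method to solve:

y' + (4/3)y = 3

Using integrating factor method:

General solution: y = 9/4 + Ce^(-4x/3)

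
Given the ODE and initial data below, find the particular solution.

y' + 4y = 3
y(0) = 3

General solution: y = 3/4 + Ce^(-4x)
Applying y(0) = 3: C = 3 - 3/4 = 9/4
Particular solution: y = 3/4 + (9/4)e^(-4x)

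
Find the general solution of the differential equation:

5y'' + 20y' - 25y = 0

Characteristic equation: 5r² + 20r - 25 = 0
Divide by 5: r² + 4r - 5 = 0
Roots: r = 1, -5 (distinct real)
General solution: y = C₁e^x + C₂e^(-5x)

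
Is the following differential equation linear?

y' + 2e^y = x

No. Nonlinear (e^y is nonlinear in y)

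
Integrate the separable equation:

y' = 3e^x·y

Separating variables and integrating:
ln|y| = 3e^x + C

General solution: y = Ce^(3e^x)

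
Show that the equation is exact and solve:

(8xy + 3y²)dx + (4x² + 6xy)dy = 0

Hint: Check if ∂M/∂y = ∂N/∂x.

Verify exactness: ∂M/∂y = ∂N/∂x ✓
Find F(x,y) such that ∂F/∂x = M, ∂F/∂y = N
Solution: 4x²y + 3xy² = C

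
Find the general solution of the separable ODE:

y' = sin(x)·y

Separating variables and integrating:
ln|y| = -cos(x) + C

General solution: y = Ce^(-cos(x))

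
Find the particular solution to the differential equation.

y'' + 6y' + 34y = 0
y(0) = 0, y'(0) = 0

General solution: y = e^(-3x)(C₁cos(5x) + C₂sin(5x))
Complex roots r = -3 ± 5i
Applying ICs: C₁ = 0, C₂ = 0
Particular solution: y = 0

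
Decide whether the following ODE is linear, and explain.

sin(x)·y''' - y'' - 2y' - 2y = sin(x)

Linear (y and its derivatives appear to the first power only, no products of y terms)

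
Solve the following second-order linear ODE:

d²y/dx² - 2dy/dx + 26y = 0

Characteristic equation: r² - 2r + 26 = 0
Roots: r = 1 ± 5i (complex conjugates)
General solution: y = e^x(C₁cos(5x) + C₂sin(5x))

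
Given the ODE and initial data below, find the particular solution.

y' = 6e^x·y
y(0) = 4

General solution: y = Ce^(6e^x)
Applying IC y(0) = 4:
Particular solution: y = 4e^(6(e^x - 1))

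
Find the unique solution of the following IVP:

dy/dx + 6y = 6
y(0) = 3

General solution: y = 1 + Ce^(-6x)
Applying y(0) = 3: C = 3 - 1 = 2
Particular solution: y = 1 + 2e^(-6x)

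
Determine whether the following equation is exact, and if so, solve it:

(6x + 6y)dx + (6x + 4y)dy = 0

Verify exactness: ∂M/∂y = ∂N/∂x ✓
Find F(x,y) such that ∂F/∂x = M, ∂F/∂y = N
Solution: 3x² + 6xy + 2y² = C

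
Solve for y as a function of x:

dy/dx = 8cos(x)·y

Separating variables and integrating:
ln|y| = 8sin(x) + C

General solution: y = Ce^(8sin(x))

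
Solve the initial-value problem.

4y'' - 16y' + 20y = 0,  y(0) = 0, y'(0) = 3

General solution: y = e^(2x)(C₁cos(x) + C₂sin(x))
Complex roots r = 2 ± i
Applying ICs: C₁ = 0, C₂ = 3
Particular solution: y = e^(2x)(3sin(x))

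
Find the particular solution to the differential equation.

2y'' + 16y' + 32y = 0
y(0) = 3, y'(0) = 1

General solution: y = (C₁ + C₂x)e^(-4x)
Repeated root r = -4
Applying ICs: C₁ = 3, C₂ = 13
Particular solution: y = (3 + 13x)e^(-4x)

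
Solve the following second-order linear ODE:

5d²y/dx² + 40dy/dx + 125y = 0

Characteristic equation: 5r² + 40r + 125 = 0
Divide by 5: r² + 8r + 25 = 0
Roots: r = -4 ± 3i (complex conjugates)
General solution: y = e^(-4x)(C₁cos(3x) + C₂sin(3x))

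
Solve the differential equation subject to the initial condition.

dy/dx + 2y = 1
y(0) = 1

General solution: y = 1/2 + Ce^(-2x)
Applying y(0) = 1: C = 1 - 1/2 = 1/2
Particular solution: y = 1/2 + (1/2)e^(-2x)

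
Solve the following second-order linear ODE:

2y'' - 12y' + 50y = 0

Characteristic equation: 2r² - 12r + 50 = 0
Divide by 2: r² - 6r + 25 = 0
Roots: r = 3 ± 4i (complex conjugates)
General solution: y = e^(3x)(C₁cos(4x) + C₂sin(4x))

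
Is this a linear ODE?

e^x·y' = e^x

Yes. Linear (y and its derivatives appear to the first power only, no products of y terms)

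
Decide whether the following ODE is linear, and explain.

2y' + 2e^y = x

Nonlinear (e^y is nonlinear in y)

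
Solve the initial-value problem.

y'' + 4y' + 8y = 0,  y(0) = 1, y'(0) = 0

General solution: y = e^(-2x)(C₁cos(2x) + C₂sin(2x))
Complex roots r = -2 ± 2i
Applying ICs: C₁ = 1, C₂ = 1
Particular solution: y = e^(-2x)(cos(2x) + sin(2x))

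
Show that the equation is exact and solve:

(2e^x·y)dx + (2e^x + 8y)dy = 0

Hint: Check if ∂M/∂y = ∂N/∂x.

Verify exactness: ∂M/∂y = ∂N/∂x ✓
Find F(x,y) such that ∂F/∂x = M, ∂F/∂y = N
Solution: 2e^x·y + 4y² = C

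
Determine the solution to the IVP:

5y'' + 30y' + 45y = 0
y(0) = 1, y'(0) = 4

General solution: y = (C₁ + C₂x)e^(-3x)
Repeated root r = -3
Applying ICs: C₁ = 1, C₂ = 7
Particular solution: y = (1 + 7x)e^(-3x)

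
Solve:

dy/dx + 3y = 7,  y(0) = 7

General solution: y = 7/3 + Ce^(-3x)
Applying y(0) = 7: C = 7 - 7/3 = 14/3
Particular solution: y = 7/3 + (14/3)e^(-3x)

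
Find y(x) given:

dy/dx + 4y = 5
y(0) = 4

General solution: y = 5/4 + Ce^(-4x)
Applying y(0) = 4: C = 4 - 5/4 = 11/4
Particular solution: y = 5/4 + (11/4)e^(-4x)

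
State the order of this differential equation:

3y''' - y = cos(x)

The order is 3 (highest derivative is of order 3).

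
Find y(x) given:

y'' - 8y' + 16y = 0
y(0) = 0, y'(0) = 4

General solution: y = (C₁ + C₂x)e^(4x)
Repeated root r = 4
Applying ICs: C₁ = 0, C₂ = 4
Particular solution: y = 4xe^(4x)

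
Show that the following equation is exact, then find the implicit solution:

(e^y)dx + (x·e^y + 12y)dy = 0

Verify exactness: ∂M/∂y = ∂N/∂x ✓
Find F(x,y) such that ∂F/∂x = M, ∂F/∂y = N
Solution: x·e^y + 6y² = C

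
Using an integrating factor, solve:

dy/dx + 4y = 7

Using integrating factor method:

General solution: y = 7/4 + Ce^(-4x)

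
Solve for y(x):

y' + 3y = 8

Using integrating factor method:

General solution: y = 8/3 + Ce^(-3x)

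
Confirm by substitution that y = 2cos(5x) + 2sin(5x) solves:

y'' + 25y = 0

Verification:
y'' = -50cos(5x) - 50sin(5x)
y'' + 25y = 0 ✓

Yes, it is a solution.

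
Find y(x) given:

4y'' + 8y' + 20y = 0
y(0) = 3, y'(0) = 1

General solution: y = e^(-x)(C₁cos(2x) + C₂sin(2x))
Complex roots r = -1 ± 2i
Applying ICs: C₁ = 3, C₂ = 2
Particular solution: y = e^(-x)(3cos(2x) + 2sin(2x))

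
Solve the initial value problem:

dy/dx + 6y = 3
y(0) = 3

General solution: y = 1/2 + Ce^(-6x)
Applying y(0) = 3: C = 3 - 1/2 = 5/2
Particular solution: y = 1/2 + (5/2)e^(-6x)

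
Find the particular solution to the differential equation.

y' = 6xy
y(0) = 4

General solution: y = Ce^(3x²)
Applying IC y(0) = 4:
Particular solution: y = 4e^(3x²)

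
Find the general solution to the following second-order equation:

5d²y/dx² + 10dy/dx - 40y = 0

Characteristic equation: 5r² + 10r - 40 = 0
Divide by 5: r² + 2r - 8 = 0
Roots: r = 2, -4 (distinct real)
General solution: y = C₁e^(2x) + C₂e^(-4x)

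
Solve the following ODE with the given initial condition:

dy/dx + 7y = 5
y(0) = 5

General solution: y = 5/7 + Ce^(-7x)
Applying y(0) = 5: C = 5 - 5/7 = 30/7
Particular solution: y = 5/7 + (30/7)e^(-7x)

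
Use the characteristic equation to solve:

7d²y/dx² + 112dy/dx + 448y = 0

Characteristic equation: 7r² + 112r + 448 = 0
Divide by 7: r² + 16r + 64 = 0
Factored: (r + 8)² = 0
Repeated root: r = -8
General solution: y = (C₁ + C₂x)e^(-8x)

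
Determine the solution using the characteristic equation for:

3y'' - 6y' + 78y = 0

Characteristic equation: 3r² - 6r + 78 = 0
Divide by 3: r² - 2r + 26 = 0
Roots: r = 1 ± 5i (complex conjugates)
General solution: y = e^x(C₁cos(5x) + C₂sin(5x))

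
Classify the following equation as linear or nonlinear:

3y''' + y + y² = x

Nonlinear (y² term)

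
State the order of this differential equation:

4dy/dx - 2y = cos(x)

The order is 1 (highest derivative is of order 1).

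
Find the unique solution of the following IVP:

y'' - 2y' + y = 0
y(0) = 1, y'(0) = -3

General solution: y = (C₁ + C₂x)e^x
Repeated root r = 1
Applying ICs: C₁ = 1, C₂ = -4
Particular solution: y = (1 - 4x)e^x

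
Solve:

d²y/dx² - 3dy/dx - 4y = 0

Characteristic equation: r² - 3r - 4 = 0
Roots: r = 4, -1 (distinct real)
General solution: y = C₁e^(4x) + C₂e^(-x)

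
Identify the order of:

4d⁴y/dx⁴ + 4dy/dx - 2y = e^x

The order is 4 (highest derivative is of order 4).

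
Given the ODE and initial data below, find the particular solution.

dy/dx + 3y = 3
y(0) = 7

General solution: y = 1 + Ce^(-3x)
Applying y(0) = 7: C = 7 - 1 = 6
Particular solution: y = 1 + 6e^(-3x)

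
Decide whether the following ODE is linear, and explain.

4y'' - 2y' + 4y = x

Linear (y and its derivatives appear to the first power only, no products of y terms)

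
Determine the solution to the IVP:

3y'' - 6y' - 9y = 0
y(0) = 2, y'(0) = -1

General solution: y = C₁e^(3x) + C₂e^(-x)
Applying ICs: C₁ = 1/4, C₂ = 7/4
Particular solution: y = (1/4)e^(3x) + (7/4)e^(-x)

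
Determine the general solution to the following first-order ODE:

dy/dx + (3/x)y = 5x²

Using integrating factor method:

General solution: y = (5/6)x^3 + Cx^(-3)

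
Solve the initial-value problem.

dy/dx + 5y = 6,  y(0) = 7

General solution: y = 6/5 + Ce^(-5x)
Applying y(0) = 7: C = 7 - 6/5 = 29/5
Particular solution: y = 6/5 + (29/5)e^(-5x)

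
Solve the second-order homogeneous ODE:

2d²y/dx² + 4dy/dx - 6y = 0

Characteristic equation: 2r² + 4r - 6 = 0
Divide by 2: r² + 2r - 3 = 0
Roots: r = 1, -3 (distinct real)
General solution: y = C₁e^x + C₂e^(-3x)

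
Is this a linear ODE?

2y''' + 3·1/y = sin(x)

No. Nonlinear (1/y term)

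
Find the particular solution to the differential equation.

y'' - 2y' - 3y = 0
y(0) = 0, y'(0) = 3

General solution: y = C₁e^(3x) + C₂e^(-x)
Applying ICs: C₁ = 3/4, C₂ = -3/4
Particular solution: y = (3/4)e^(3x) - (3/4)e^(-x)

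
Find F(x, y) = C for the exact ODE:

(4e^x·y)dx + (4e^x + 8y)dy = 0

Verify exactness: ∂M/∂y = ∂N/∂x ✓
Find F(x,y) such that ∂F/∂x = M, ∂F/∂y = N
Solution: 4e^x·y + 4y² = C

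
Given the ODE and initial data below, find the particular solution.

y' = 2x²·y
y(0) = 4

General solution: y = Ce^(2x³/3)
Applying IC y(0) = 4:
Particular solution: y = 4e^(2x³/3)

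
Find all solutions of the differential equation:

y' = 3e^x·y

Separating variables and integrating:
ln|y| = 3e^x + C

General solution: y = Ce^(3e^x)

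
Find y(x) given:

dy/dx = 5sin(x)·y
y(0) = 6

General solution: y = Ce^(-5cos(x))
Applying IC y(0) = 6:
Particular solution: y = 6e^(5(1-cos(x)))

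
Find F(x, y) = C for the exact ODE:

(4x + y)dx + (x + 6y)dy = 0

Verify exactness: ∂M/∂y = ∂N/∂x ✓
Find F(x,y) such that ∂F/∂x = M, ∂F/∂y = N
Solution: 2x² + xy + 3y² = C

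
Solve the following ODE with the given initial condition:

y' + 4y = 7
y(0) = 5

General solution: y = 7/4 + Ce^(-4x)
Applying y(0) = 5: C = 5 - 7/4 = 13/4
Particular solution: y = 7/4 + (13/4)e^(-4x)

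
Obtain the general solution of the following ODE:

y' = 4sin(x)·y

Separating variables and integrating:
ln|y| = -4cos(x) + C

General solution: y = Ce^(-4cos(x))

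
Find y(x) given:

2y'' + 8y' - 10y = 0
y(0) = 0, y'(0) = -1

General solution: y = C₁e^x + C₂e^(-5x)
Applying ICs: C₁ = -1/6, C₂ = 1/6
Particular solution: y = -(1/6)e^x + (1/6)e^(-5x)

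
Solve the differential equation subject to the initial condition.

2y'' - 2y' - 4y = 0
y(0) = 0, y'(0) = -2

General solution: y = C₁e^(2x) + C₂e^(-x)
Applying ICs: C₁ = -2/3, C₂ = 2/3
Particular solution: y = -(2/3)e^(2x) + (2/3)e^(-x)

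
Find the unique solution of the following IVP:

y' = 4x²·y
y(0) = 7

General solution: y = Ce^(4x³/3)
Applying IC y(0) = 7:
Particular solution: y = 7e^(4x³/3)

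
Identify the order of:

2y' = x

The order is 1 (highest derivative is of order 1).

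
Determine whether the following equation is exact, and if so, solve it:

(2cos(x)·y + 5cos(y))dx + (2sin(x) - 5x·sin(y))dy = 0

Verify exactness: ∂M/∂y = ∂N/∂x ✓
Find F(x,y) such that ∂F/∂x = M, ∂F/∂y = N
Solution: 2sin(x)·y + 5x·cos(y) = C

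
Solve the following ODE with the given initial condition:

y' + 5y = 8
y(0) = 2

General solution: y = 8/5 + Ce^(-5x)
Applying y(0) = 2: C = 2 - 8/5 = 2/5
Particular solution: y = 8/5 + (2/5)e^(-5x)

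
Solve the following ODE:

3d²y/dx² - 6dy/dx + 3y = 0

Characteristic equation: 3r² - 6r + 3 = 0
Divide by 3: r² - 2r + 1 = 0
Factored: (r - 1)² = 0
Repeated root: r = 1
General solution: y = (C₁ + C₂x)e^x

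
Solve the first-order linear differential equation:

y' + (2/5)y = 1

Using integrating factor method:

General solution: y = 5/2 + Ce^(-2x/5)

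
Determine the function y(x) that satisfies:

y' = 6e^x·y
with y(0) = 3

General solution: y = Ce^(6e^x)
Applying IC y(0) = 3:
Particular solution: y = 3e^(6(e^x - 1))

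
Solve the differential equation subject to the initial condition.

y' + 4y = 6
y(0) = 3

General solution: y = 3/2 + Ce^(-4x)
Applying y(0) = 3: C = 3 - 3/2 = 3/2
Particular solution: y = 3/2 + (3/2)e^(-4x)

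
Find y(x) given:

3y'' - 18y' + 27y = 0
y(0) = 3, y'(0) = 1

General solution: y = (C₁ + C₂x)e^(3x)
Repeated root r = 3
Applying ICs: C₁ = 3, C₂ = -8
Particular solution: y = (3 - 8x)e^(3x)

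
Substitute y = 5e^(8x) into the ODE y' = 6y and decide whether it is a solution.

Verification:
y = 5e^(8x)
y' = 40e^(8x)
But 6y = 30e^(8x)
y' ≠ 6y — the derivative does not match

No, it is not a solution.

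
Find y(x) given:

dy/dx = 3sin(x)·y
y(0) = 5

General solution: y = Ce^(-3cos(x))
Applying IC y(0) = 5:
Particular solution: y = 5e^(3(1-cos(x)))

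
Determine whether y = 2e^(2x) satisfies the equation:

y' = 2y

Verification:
y = 2e^(2x)
y' = 4e^(2x)
2y = 4e^(2x)
y' = 2y ✓

Yes, it is a solution.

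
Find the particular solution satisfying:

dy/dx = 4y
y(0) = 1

General solution: y = Ce^(4x)
Applying IC y(0) = 1:
Particular solution: y = e^(4x)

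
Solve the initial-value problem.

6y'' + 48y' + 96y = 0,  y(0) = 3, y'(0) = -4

General solution: y = (C₁ + C₂x)e^(-4x)
Repeated root r = -4
Applying ICs: C₁ = 3, C₂ = 8
Particular solution: y = (3 + 8x)e^(-4x)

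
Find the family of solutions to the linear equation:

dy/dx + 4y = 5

Using integrating factor method:

General solution: y = 5/4 + Ce^(-4x)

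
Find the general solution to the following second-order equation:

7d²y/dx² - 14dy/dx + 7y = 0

Characteristic equation: 7r² - 14r + 7 = 0
Divide by 7: r² - 2r + 1 = 0
Factored: (r - 1)² = 0
Repeated root: r = 1
General solution: y = (C₁ + C₂x)e^x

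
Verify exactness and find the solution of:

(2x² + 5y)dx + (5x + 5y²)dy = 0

Verify exactness: ∂M/∂y = ∂N/∂x ✓
Find F(x,y) such that ∂F/∂x = M, ∂F/∂y = N
Solution: 2x³/3 + 5xy + 5y³/3 = C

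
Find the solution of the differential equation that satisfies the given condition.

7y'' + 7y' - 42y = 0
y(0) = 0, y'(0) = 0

General solution: y = C₁e^(2x) + C₂e^(-3x)
Applying ICs: C₁ = 0, C₂ = 0
Particular solution: y = 0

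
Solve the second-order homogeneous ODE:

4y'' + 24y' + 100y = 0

Characteristic equation: 4r² + 24r + 100 = 0
Divide by 4: r² + 6r + 25 = 0
Roots: r = -3 ± 4i (complex conjugates)
General solution: y = e^(-3x)(C₁cos(4x) + C₂sin(4x))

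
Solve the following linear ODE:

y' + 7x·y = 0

Using integrating factor method:

General solution: y = Ce^(-7x^2/2)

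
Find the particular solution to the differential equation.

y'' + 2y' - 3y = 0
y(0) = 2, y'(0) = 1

General solution: y = C₁e^x + C₂e^(-3x)
Applying ICs: C₁ = 7/4, C₂ = 1/4
Particular solution: y = (7/4)e^x + (1/4)e^(-3x)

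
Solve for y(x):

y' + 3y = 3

Using integrating factor method:

General solution: y = 1 + Ce^(-3x)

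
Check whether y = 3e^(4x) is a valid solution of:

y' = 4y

Verification:
y = 3e^(4x)
y' = 12e^(4x)
4y = 12e^(4x)
y' = 4y ✓

Yes, it is a solution.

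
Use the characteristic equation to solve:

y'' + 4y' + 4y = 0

Characteristic equation: r² + 4r + 4 = 0
Factored: (r + 2)² = 0
Repeated root: r = -2
General solution: y = (C₁ + C₂x)e^(-2x)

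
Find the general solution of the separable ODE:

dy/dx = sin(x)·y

Separating variables and integrating:
ln|y| = -cos(x) + C

General solution: y = Ce^(-cos(x))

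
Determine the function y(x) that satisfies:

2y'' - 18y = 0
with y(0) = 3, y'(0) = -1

General solution: y = C₁e^(3x) + C₂e^(-3x)
Applying ICs: C₁ = 4/3, C₂ = 5/3
Particular solution: y = (4/3)e^(3x) + (5/3)e^(-3x)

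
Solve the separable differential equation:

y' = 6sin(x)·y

Separating variables and integrating:
ln|y| = -6cos(x) + C

General solution: y = Ce^(-6cos(x))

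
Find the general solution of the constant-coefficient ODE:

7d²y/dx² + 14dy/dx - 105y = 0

Characteristic equation: 7r² + 14r - 105 = 0
Divide by 7: r² + 2r - 15 = 0
Roots: r = 3, -5 (distinct real)
General solution: y = C₁e^(3x) + C₂e^(-5x)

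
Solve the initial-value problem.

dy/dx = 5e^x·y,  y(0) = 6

General solution: y = Ce^(5e^x)
Applying IC y(0) = 6:
Particular solution: y = 6e^(5(e^x - 1))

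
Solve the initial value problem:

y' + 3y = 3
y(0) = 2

General solution: y = 1 + Ce^(-3x)
Applying y(0) = 2: C = 2 - 1 = 1
Particular solution: y = 1 + e^(-3x)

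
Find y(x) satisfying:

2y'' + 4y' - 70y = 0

Characteristic equation: 2r² + 4r - 70 = 0
Divide by 2: r² + 2r - 35 = 0
Roots: r = 5, -7 (distinct real)
General solution: y = C₁e^(5x) + C₂e^(-7x)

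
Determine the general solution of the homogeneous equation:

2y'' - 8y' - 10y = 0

Characteristic equation: 2r² - 8r - 10 = 0
Divide by 2: r² - 4r - 5 = 0
Roots: r = 5, -1 (distinct real)
General solution: y = C₁e^(5x) + C₂e^(-x)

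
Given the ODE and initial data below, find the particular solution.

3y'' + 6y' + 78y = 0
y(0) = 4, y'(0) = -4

General solution: y = e^(-x)(C₁cos(5x) + C₂sin(5x))
Complex roots r = -1 ± 5i
Applying ICs: C₁ = 4, C₂ = 0
Particular solution: y = e^(-x)(4cos(5x))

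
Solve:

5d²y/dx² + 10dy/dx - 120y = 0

Characteristic equation: 5r² + 10r - 120 = 0
Divide by 5: r² + 2r - 24 = 0
Roots: r = 4, -6 (distinct real)
General solution: y = C₁e^(4x) + C₂e^(-6x)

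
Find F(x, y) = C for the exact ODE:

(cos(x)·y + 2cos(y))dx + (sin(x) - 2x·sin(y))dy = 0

Verify exactness: ∂M/∂y = ∂N/∂x ✓
Find F(x,y) such that ∂F/∂x = M, ∂F/∂y = N
Solution: sin(x)·y + 2x·cos(y) = C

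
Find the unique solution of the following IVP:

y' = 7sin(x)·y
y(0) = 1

General solution: y = Ce^(-7cos(x))
Applying IC y(0) = 1:
Particular solution: y = e^(7(1-cos(x)))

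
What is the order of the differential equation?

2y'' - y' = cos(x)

The order is 2 (highest derivative is of order 2).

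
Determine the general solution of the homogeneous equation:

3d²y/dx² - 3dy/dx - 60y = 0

Characteristic equation: 3r² - 3r - 60 = 0
Divide by 3: r² - r - 20 = 0
Roots: r = 5, -4 (distinct real)
General solution: y = C₁e^(5x) + C₂e^(-4x)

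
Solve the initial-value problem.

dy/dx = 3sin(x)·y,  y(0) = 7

General solution: y = Ce^(-3cos(x))
Applying IC y(0) = 7:
Particular solution: y = 7e^(3(1-cos(x)))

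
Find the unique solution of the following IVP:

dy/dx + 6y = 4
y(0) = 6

General solution: y = 2/3 + Ce^(-6x)
Applying y(0) = 6: C = 6 - 2/3 = 16/3
Particular solution: y = 2/3 + (16/3)e^(-6x)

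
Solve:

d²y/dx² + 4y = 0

Characteristic equation: r² + 4 = 0
Roots: r = ±2i (complex conjugates)
General solution: y = C₁cos(2x) + C₂sin(2x)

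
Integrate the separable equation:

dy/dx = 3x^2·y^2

Separating variables and integrating:
-1/y = x^3 + C

General solution: y^-1 = -x^3 + C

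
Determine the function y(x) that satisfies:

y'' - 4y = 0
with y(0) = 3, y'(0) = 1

General solution: y = C₁e^(2x) + C₂e^(-2x)
Applying ICs: C₁ = 7/4, C₂ = 5/4
Particular solution: y = (7/4)e^(2x) + (5/4)e^(-2x)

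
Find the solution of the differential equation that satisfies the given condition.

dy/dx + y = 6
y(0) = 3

General solution: y = 6 + Ce^(-x)
Applying y(0) = 3: C = 3 - 6 = -3
Particular solution: y = 6 - 3e^(-x)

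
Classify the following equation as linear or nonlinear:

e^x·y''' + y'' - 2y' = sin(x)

Linear (y and its derivatives appear to the first power only, no products of y terms)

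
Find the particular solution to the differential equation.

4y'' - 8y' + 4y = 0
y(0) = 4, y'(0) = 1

General solution: y = (C₁ + C₂x)e^x
Repeated root r = 1
Applying ICs: C₁ = 4, C₂ = -3
Particular solution: y = (4 - 3x)e^x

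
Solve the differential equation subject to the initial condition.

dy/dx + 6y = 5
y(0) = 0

General solution: y = 5/6 + Ce^(-6x)
Applying y(0) = 0: C = 0 - 5/6 = -5/6
Particular solution: y = 5/6 - (5/6)e^(-6x)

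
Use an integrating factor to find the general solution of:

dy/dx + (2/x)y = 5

Using integrating factor method:

General solution: y = (5/3)x + Cx^(-2)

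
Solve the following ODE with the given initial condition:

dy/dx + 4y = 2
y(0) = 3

General solution: y = 1/2 + Ce^(-4x)
Applying y(0) = 3: C = 3 - 1/2 = 5/2
Particular solution: y = 1/2 + (5/2)e^(-4x)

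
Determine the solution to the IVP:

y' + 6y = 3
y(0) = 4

General solution: y = 1/2 + Ce^(-6x)
Applying y(0) = 4: C = 4 - 1/2 = 7/2
Particular solution: y = 1/2 + (7/2)e^(-6x)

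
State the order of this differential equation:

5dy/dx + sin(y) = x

The order is 1 (highest derivative is of order 1).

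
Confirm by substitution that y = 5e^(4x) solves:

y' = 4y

Verification:
y = 5e^(4x)
y' = 20e^(4x)
4y = 20e^(4x)
y' = 4y ✓

Yes, it is a solution.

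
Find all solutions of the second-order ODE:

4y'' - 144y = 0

Characteristic equation: 4r² - 144 = 0
Divide by 4: r² - 36 = 0
Roots: r = 6, -6 (distinct real)
General solution: y = C₁e^(6x) + C₂e^(-6x)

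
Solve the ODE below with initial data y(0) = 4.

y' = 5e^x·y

General solution: y = Ce^(5e^x)
Applying IC y(0) = 4:
Particular solution: y = 4e^(5(e^x - 1))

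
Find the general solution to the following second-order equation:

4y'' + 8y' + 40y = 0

Characteristic equation: 4r² + 8r + 40 = 0
Divide by 4: r² + 2r + 10 = 0
Roots: r = -1 ± 3i (complex conjugates)
General solution: y = e^(-x)(C₁cos(3x) + C₂sin(3x))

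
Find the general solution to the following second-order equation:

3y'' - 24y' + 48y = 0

Characteristic equation: 3r² - 24r + 48 = 0
Divide by 3: r² - 8r + 16 = 0
Factored: (r - 4)² = 0
Repeated root: r = 4
General solution: y = (C₁ + C₂x)e^(4x)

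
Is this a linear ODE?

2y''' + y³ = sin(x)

No. Nonlinear (y³ term)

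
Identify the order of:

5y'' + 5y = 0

The order is 2 (highest derivative is of order 2).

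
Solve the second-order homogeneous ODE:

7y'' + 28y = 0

Characteristic equation: 7r² + 28 = 0
Divide by 7: r² + 4 = 0
Roots: r = ±2i (complex conjugates)
General solution: y = C₁cos(2x) + C₂sin(2x)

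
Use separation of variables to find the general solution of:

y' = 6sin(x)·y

Separating variables and integrating:
ln|y| = -6cos(x) + C

General solution: y = Ce^(-6cos(x))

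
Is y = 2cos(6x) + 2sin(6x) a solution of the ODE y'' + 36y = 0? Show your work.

Verification:
y'' = -72cos(6x) - 72sin(6x)
y'' + 36y = 0 ✓

Yes, it is a solution.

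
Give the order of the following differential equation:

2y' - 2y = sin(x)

The order is 1 (highest derivative is of order 1).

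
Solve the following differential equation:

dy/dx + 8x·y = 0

Using integrating factor method:

General solution: y = Ce^(-4x^2)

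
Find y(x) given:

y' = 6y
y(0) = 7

General solution: y = Ce^(6x)
Applying IC y(0) = 7:
Particular solution: y = 7e^(6x)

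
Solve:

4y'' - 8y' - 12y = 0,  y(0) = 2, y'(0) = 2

General solution: y = C₁e^(3x) + C₂e^(-x)
Applying ICs: C₁ = 1, C₂ = 1
Particular solution: y = e^(3x) + e^(-x)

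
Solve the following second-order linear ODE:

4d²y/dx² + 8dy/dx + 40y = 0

Characteristic equation: 4r² + 8r + 40 = 0
Divide by 4: r² + 2r + 10 = 0
Roots: r = -1 ± 3i (complex conjugates)
General solution: y = e^(-x)(C₁cos(3x) + C₂sin(3x))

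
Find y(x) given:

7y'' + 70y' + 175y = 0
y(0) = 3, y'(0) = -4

General solution: y = (C₁ + C₂x)e^(-5x)
Repeated root r = -5
Applying ICs: C₁ = 3, C₂ = 11
Particular solution: y = (3 + 11x)e^(-5x)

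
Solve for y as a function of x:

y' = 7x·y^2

Separating variables and integrating:
-1/y = 7x^2/2 + C

General solution: y^-1 = (-7/2)x^2 + C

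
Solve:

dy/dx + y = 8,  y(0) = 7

General solution: y = 8 + Ce^(-x)
Applying y(0) = 7: C = 7 - 8 = -1
Particular solution: y = 8 - e^(-x)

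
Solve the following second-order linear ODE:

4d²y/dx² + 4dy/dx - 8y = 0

Characteristic equation: 4r² + 4r - 8 = 0
Divide by 4: r² + r - 2 = 0
Roots: r = 1, -2 (distinct real)
General solution: y = C₁e^x + C₂e^(-2x)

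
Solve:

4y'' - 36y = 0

Characteristic equation: 4r² - 36 = 0
Divide by 4: r² - 9 = 0
Roots: r = 3, -3 (distinct real)
General solution: y = C₁e^(3x) + C₂e^(-3x)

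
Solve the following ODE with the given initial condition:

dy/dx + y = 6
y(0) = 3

General solution: y = 6 + Ce^(-x)
Applying y(0) = 3: C = 3 - 6 = -3
Particular solution: y = 6 - 3e^(-x)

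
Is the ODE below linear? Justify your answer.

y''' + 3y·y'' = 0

No. Nonlinear (y·y'' term)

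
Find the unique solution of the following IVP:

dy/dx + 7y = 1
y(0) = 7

General solution: y = 1/7 + Ce^(-7x)
Applying y(0) = 7: C = 7 - 1/7 = 48/7
Particular solution: y = 1/7 + (48/7)e^(-7x)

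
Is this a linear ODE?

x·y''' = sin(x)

Yes. Linear (y and its derivatives appear to the first power only, no products of y terms)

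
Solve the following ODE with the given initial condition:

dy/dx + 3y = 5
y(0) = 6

General solution: y = 5/3 + Ce^(-3x)
Applying y(0) = 6: C = 6 - 5/3 = 13/3
Particular solution: y = 5/3 + (13/3)e^(-3x)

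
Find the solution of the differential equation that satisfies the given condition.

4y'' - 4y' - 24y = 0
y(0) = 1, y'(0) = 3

General solution: y = C₁e^(3x) + C₂e^(-2x)
Applying ICs: C₁ = 1, C₂ = 0
Particular solution: y = e^(3x)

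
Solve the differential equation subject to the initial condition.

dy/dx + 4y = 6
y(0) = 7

General solution: y = 3/2 + Ce^(-4x)
Applying y(0) = 7: C = 7 - 3/2 = 11/2
Particular solution: y = 3/2 + (11/2)e^(-4x)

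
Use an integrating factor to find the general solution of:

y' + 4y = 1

Using integrating factor method:

General solution: y = 1/4 + Ce^(-4x)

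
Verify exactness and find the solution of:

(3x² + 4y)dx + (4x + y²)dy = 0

Verify exactness: ∂M/∂y = ∂N/∂x ✓
Find F(x,y) such that ∂F/∂x = M, ∂F/∂y = N
Solution: x³ + 4xy + y³/3 = C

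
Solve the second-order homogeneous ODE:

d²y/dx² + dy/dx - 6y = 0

Characteristic equation: r² + r - 6 = 0
Roots: r = 2, -3 (distinct real)
General solution: y = C₁e^(2x) + C₂e^(-3x)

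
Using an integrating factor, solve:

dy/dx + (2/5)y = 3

Using integrating factor method:

General solution: y = 15/2 + Ce^(-2x/5)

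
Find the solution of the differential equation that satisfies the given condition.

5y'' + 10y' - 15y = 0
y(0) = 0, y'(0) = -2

General solution: y = C₁e^x + C₂e^(-3x)
Applying ICs: C₁ = -1/2, C₂ = 1/2
Particular solution: y = -(1/2)e^x + (1/2)e^(-3x)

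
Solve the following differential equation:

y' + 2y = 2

Using integrating factor method:

General solution: y = 1 + Ce^(-2x)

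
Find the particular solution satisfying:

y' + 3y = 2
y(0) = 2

General solution: y = 2/3 + Ce^(-3x)
Applying y(0) = 2: C = 2 - 2/3 = 4/3
Particular solution: y = 2/3 + (4/3)e^(-3x)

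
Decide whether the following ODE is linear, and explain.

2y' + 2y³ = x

Nonlinear (y³ term)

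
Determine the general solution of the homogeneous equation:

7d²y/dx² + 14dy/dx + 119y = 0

Characteristic equation: 7r² + 14r + 119 = 0
Divide by 7: r² + 2r + 17 = 0
Roots: r = -1 ± 4i (complex conjugates)
General solution: y = e^(-x)(C₁cos(4x) + C₂sin(4x))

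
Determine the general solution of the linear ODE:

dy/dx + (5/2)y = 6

Using integrating factor method:

General solution: y = 12/5 + Ce^(-5x/2)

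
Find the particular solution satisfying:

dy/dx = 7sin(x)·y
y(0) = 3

General solution: y = Ce^(-7cos(x))
Applying IC y(0) = 3:
Particular solution: y = 3e^(7(1-cos(x)))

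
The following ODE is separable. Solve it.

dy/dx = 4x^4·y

Separating variables and integrating:
ln|y| = 4x^5/5 + C

General solution: y = Ce^(4x^5/5)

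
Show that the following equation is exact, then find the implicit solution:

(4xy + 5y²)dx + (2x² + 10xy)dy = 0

Verify exactness: ∂M/∂y = ∂N/∂x ✓
Find F(x,y) such that ∂F/∂x = M, ∂F/∂y = N
Solution: 2x²y + 5xy² = C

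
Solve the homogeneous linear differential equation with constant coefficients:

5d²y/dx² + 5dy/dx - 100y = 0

Characteristic equation: 5r² + 5r - 100 = 0
Divide by 5: r² + r - 20 = 0
Roots: r = 4, -5 (distinct real)
General solution: y = C₁e^(4x) + C₂e^(-5x)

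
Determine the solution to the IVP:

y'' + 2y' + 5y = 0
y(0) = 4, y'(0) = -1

General solution: y = e^(-x)(C₁cos(2x) + C₂sin(2x))
Complex roots r = -1 ± 2i
Applying ICs: C₁ = 4, C₂ = 3/2
Particular solution: y = e^(-x)(4cos(2x) + (3/2)sin(2x))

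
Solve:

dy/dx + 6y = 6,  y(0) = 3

General solution: y = 1 + Ce^(-6x)
Applying y(0) = 3: C = 3 - 1 = 2
Particular solution: y = 1 + 2e^(-6x)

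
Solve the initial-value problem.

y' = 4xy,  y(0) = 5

General solution: y = Ce^(2x²)
Applying IC y(0) = 5:
Particular solution: y = 5e^(2x²)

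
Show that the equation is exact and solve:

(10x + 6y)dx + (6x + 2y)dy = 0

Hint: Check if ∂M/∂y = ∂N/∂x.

Verify exactness: ∂M/∂y = ∂N/∂x ✓
Find F(x,y) such that ∂F/∂x = M, ∂F/∂y = N
Solution: 5x² + 6xy + y² = C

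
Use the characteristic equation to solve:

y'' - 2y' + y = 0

Characteristic equation: r² - 2r + 1 = 0
Factored: (r - 1)² = 0
Repeated root: r = 1
General solution: y = (C₁ + C₂x)e^x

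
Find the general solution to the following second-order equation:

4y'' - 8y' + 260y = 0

Characteristic equation: 4r² - 8r + 260 = 0
Divide by 4: r² - 2r + 65 = 0
Roots: r = 1 ± 8i (complex conjugates)
General solution: y = e^x(C₁cos(8x) + C₂sin(8x))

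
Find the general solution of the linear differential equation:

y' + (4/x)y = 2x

Using integrating factor method:

General solution: y = (1/3)x^2 + Cx^(-4)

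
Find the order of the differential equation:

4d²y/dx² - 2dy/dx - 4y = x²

The order is 2 (highest derivative is of order 2).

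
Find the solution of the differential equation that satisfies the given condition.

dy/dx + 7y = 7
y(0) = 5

General solution: y = 1 + Ce^(-7x)
Applying y(0) = 5: C = 5 - 1 = 4
Particular solution: y = 1 + 4e^(-7x)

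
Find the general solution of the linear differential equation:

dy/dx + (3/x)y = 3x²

Using integrating factor method:

General solution: y = (1/2)x^3 + Cx^(-3)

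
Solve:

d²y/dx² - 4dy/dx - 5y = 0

Characteristic equation: r² - 4r - 5 = 0
Roots: r = 5, -1 (distinct real)
General solution: y = C₁e^(5x) + C₂e^(-x)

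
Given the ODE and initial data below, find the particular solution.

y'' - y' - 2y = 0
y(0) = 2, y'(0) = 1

General solution: y = C₁e^(2x) + C₂e^(-x)
Applying ICs: C₁ = 1, C₂ = 1
Particular solution: y = e^(2x) + e^(-x)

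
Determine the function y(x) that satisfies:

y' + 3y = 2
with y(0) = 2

General solution: y = 2/3 + Ce^(-3x)
Applying y(0) = 2: C = 2 - 2/3 = 4/3
Particular solution: y = 2/3 + (4/3)e^(-3x)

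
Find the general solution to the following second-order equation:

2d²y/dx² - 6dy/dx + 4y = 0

Characteristic equation: 2r² - 6r + 4 = 0
Divide by 2: r² - 3r + 2 = 0
Roots: r = 1, 2 (distinct real)
General solution: y = C₁e^x + C₂e^(2x)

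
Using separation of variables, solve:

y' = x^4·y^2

Separating variables and integrating:
-1/y = x^5/5 + C

General solution: y^-1 = (-1/5)x^5 + C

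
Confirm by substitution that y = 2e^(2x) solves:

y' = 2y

Verification:
y = 2e^(2x)
y' = 4e^(2x)
2y = 4e^(2x)
y' = 2y ✓

Yes, it is a solution.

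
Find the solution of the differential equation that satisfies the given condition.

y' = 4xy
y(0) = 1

General solution: y = Ce^(2x²)
Applying IC y(0) = 1:
Particular solution: y = e^(2x²)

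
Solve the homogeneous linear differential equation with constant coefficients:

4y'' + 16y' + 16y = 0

Characteristic equation: 4r² + 16r + 16 = 0
Divide by 4: r² + 4r + 4 = 0
Factored: (r + 2)² = 0
Repeated root: r = -2
General solution: y = (C₁ + C₂x)e^(-2x)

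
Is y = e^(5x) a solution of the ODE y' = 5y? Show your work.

Verification:
y = e^(5x)
y' = 5e^(5x)
5y = 5e^(5x)
y' = 5y ✓

Yes, it is a solution.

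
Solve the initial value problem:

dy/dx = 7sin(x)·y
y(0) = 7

General solution: y = Ce^(-7cos(x))
Applying IC y(0) = 7:
Particular solution: y = 7e^(7(1-cos(x)))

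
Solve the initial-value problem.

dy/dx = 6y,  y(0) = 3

General solution: y = Ce^(6x)
Applying IC y(0) = 3:
Particular solution: y = 3e^(6x)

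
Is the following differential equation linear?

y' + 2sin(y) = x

No. Nonlinear (sin(y) is nonlinear in y)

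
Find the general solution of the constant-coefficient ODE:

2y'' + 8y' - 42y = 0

Characteristic equation: 2r² + 8r - 42 = 0
Divide by 2: r² + 4r - 21 = 0
Roots: r = 3, -7 (distinct real)
General solution: y = C₁e^(3x) + C₂e^(-7x)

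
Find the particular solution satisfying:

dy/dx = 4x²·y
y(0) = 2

General solution: y = Ce^(4x³/3)
Applying IC y(0) = 2:
Particular solution: y = 2e^(4x³/3)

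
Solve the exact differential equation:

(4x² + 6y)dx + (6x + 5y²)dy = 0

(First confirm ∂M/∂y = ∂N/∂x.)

Verify exactness: ∂M/∂y = ∂N/∂x ✓
Find F(x,y) such that ∂F/∂x = M, ∂F/∂y = N
Solution: 4x³/3 + 6xy + 5y³/3 = C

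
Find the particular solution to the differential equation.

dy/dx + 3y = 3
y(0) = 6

General solution: y = 1 + Ce^(-3x)
Applying y(0) = 6: C = 6 - 1 = 5
Particular solution: y = 1 + 5e^(-3x)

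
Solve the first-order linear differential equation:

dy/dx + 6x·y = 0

Using integrating factor method:

General solution: y = Ce^(-3x^2)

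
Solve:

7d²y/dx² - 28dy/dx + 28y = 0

Characteristic equation: 7r² - 28r + 28 = 0
Divide by 7: r² - 4r + 4 = 0
Factored: (r - 2)² = 0
Repeated root: r = 2
General solution: y = (C₁ + C₂x)e^(2x)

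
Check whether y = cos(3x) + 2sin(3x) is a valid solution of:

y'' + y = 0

Verification:
y'' = -9cos(3x) - 18sin(3x)
y'' + y ≠ 0 (frequency mismatch: got 9 instead of 1)

No, it is not a solution.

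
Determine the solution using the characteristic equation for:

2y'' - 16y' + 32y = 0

Characteristic equation: 2r² - 16r + 32 = 0
Divide by 2: r² - 8r + 16 = 0
Factored: (r - 4)² = 0
Repeated root: r = 4
General solution: y = (C₁ + C₂x)e^(4x)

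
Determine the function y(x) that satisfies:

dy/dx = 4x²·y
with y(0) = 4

General solution: y = Ce^(4x³/3)
Applying IC y(0) = 4:
Particular solution: y = 4e^(4x³/3)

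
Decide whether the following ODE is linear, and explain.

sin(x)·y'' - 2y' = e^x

Linear (y and its derivatives appear to the first power only, no products of y terms)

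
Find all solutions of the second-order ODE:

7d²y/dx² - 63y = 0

Characteristic equation: 7r² - 63 = 0
Divide by 7: r² - 9 = 0
Roots: r = 3, -3 (distinct real)
General solution: y = C₁e^(3x) + C₂e^(-3x)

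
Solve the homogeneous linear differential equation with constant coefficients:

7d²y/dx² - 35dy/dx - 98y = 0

Characteristic equation: 7r² - 35r - 98 = 0
Divide by 7: r² - 5r - 14 = 0
Roots: r = 7, -2 (distinct real)
General solution: y = C₁e^(7x) + C₂e^(-2x)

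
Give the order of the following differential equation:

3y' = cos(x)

The order is 1 (highest derivative is of order 1).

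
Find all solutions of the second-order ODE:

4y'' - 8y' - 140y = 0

Characteristic equation: 4r² - 8r - 140 = 0
Divide by 4: r² - 2r - 35 = 0
Roots: r = 7, -5 (distinct real)
General solution: y = C₁e^(7x) + C₂e^(-5x)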